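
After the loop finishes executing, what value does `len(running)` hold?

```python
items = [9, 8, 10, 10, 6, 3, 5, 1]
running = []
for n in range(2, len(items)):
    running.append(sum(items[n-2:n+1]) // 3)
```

Let's trace through this code step by step.

Initialize: items = [9, 8, 10, 10, 6, 3, 5, 1]
Initialize: running = []
Entering loop: for n in range(2, len(items)):
After iteration 1: n = 2, running = [9]
After iteration 2: n = 3, running = [9, 9]
After iteration 3: n = 4, running = [9, 9, 8]
After iteration 4: n = 5, running = [9, 9, 8, 6]
After iteration 5: n = 6, running = [9, 9, 8, 6, 4]
After iteration 6: n = 7, running = [9, 9, 8, 6, 4, 3]
Loop ends.
len(running) = 6

Final answer: 6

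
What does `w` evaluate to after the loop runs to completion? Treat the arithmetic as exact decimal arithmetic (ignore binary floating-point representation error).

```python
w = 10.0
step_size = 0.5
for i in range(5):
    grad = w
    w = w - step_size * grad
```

Let's trace through this code step by step.

Initialize: w = 10.0
Initialize: step_size = 0.5
Entering loop: for i in range(5):
After iteration 1: i = 0, w = 5.0, grad = 10.0
After iteration 2: i = 1, w = 2.5, grad = 5.0
After iteration 3: i = 2, w = 1.25, grad = 2.5
After iteration 4: i = 3, w = 0.625, grad = 1.25
After iteration 5: i = 4, w = 0.3125, grad = 0.625
Loop ends.

Final answer: 0.3125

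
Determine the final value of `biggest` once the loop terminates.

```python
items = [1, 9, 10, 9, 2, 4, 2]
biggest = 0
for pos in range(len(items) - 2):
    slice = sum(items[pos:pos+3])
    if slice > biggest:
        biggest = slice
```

Let's trace through this code step by step.

Initialize: items = [1, 9, 10, 9, 2, 4, 2]
Initialize: biggest = 0
Entering loop: for pos in range(len(items) - 2):
After iteration 1: pos = 0, biggest = 20, slice = 20
After iteration 2: pos = 1, biggest = 28, slice = 28
After iteration 3: pos = 2, biggest = 28, slice = 21
After iteration 4: pos = 3, biggest = 28, slice = 15
After iteration 5: pos = 4, biggest = 28, slice = 8
Loop ends.

Final answer: 28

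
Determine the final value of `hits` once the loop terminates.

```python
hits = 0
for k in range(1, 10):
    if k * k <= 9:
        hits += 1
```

Let's trace through this code step by step.

Initialize: hits = 0
Entering loop: for k in range(1, 10):
After iteration 1: k = 1, hits = 1
After iteration 2: k = 2, hits = 2
After iteration 3: k = 3, hits = 3
After iteration 4: k = 4, hits = 3
After iteration 5: k = 5, hits = 3
After iteration 6: k = 6, hits = 3
After iteration 7: k = 7, hits = 3
After iteration 8: k = 8, hits = 3
After iteration 9: k = 9, hits = 3
Loop ends.

Final answer: 3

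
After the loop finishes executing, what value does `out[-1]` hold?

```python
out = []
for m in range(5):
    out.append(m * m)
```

Let's trace through this code step by step.

Initialize: out = []
Entering loop: for m in range(5):
After iteration 1: m = 0, out = [0]
After iteration 2: m = 1, out = [0, 1]
After iteration 3: m = 2, out = [0, 1, 4]
After iteration 4: m = 3, out = [0, 1, 4, 9]
After iteration 5: m = 4, out = [0, 1, 4, 9, 16]
Loop ends.
out[-1] = 16

Final answer: 16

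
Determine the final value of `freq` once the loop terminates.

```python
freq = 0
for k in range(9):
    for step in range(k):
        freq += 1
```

Let's trace through this code step by step.

Initialize: freq = 0
Entering loop: for k in range(9):
After iteration 1: k = 0, freq = 0
After iteration 2: k = 1, freq = 1, step = 0
After iteration 3: k = 2, freq = 3, step = 1
After iteration 4: k = 3, freq = 6, step = 2
After iteration 5: k = 4, freq = 10, step = 3
After iteration 6: k = 5, freq = 15, step = 4
After iteration 7: k = 6, freq = 21, step = 5
After iteration 8: k = 7, freq = 28, step = 6
After iteration 9: k = 8, freq = 36, step = 7
Loop ends.

Final answer: 36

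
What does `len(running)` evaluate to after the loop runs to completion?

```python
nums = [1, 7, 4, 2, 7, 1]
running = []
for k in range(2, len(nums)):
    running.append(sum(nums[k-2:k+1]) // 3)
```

Let's trace through this code step by step.

Initialize: nums = [1, 7, 4, 2, 7, 1]
Initialize: running = []
Entering loop: for k in range(2, len(nums)):
After iteration 1: k = 2, running = [4]
After iteration 2: k = 3, running = [4, 4]
After iteration 3: k = 4, running = [4, 4, 4]
After iteration 4: k = 5, running = [4, 4, 4, 3]
Loop ends.
len(running) = 4

Final answer: 4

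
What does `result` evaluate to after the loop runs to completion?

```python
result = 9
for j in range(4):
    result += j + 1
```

Let's trace through this code step by step.

Initialize: result = 9
Entering loop: for j in range(4):
After iteration 1: j = 0, result = 10
After iteration 2: j = 1, result = 12
After iteration 3: j = 2, result = 15
After iteration 4: j = 3, result = 19
Loop ends.

Final answer: 19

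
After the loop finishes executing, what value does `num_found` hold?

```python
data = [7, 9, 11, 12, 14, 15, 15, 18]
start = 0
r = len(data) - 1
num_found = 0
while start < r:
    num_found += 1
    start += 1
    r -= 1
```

Let's trace through this code step by step.

Initialize: data = [7, 9, 11, 12, 14, 15, 15, 18]
Initialize: start = 0
Initialize: r = 7
Initialize: num_found = 0
Entering loop: while start < r:
After iteration 1: start = 1, r = 6, num_found = 1
After iteration 2: start = 2, r = 5, num_found = 2
After iteration 3: start = 3, r = 4, num_found = 3
After iteration 4: start = 4, r = 3, num_found = 4
Loop ends.

Final answer: 4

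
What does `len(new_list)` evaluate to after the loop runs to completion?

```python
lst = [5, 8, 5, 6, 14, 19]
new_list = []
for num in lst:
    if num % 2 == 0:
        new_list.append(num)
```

Let's trace through this code step by step.

Initialize: lst = [5, 8, 5, 6, 14, 19]
Initialize: new_list = []
Entering loop: for num in lst:
After iteration 1: num = 5, new_list = []
After iteration 2: num = 8, new_list = [8]
After iteration 3: num = 5, new_list = [8]
After iteration 4: num = 6, new_list = [8, 6]
After iteration 5: num = 14, new_list = [8, 6, 14]
After iteration 6: num = 19, new_list = [8, 6, 14]
Loop ends.
len(new_list) = 3

Final answer: 3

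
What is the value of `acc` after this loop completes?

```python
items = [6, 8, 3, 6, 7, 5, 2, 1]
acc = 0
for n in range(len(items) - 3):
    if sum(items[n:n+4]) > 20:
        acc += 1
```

Let's trace through this code step by step.

Initialize: items = [6, 8, 3, 6, 7, 5, 2, 1]
Initialize: acc = 0
Entering loop: for n in range(len(items) - 3):
After iteration 1: n = 0, acc = 1
After iteration 2: n = 1, acc = 2
After iteration 3: n = 2, acc = 3
After iteration 4: n = 3, acc = 3
After iteration 5: n = 4, acc = 3
Loop ends.

Final answer: 3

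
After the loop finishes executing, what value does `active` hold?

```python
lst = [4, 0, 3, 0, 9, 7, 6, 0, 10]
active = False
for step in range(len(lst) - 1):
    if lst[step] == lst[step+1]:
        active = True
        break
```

Let's trace through this code step by step.

Initialize: lst = [4, 0, 3, 0, 9, 7, 6, 0, 10]
Initialize: active = False
Entering loop: for step in range(len(lst) - 1):
After iteration 1: step = 0, active = False
After iteration 2: step = 1, active = False
After iteration 3: step = 2, active = False
After iteration 4: step = 3, active = False
After iteration 5: step = 4, active = False
After iteration 6: step = 5, active = False
After iteration 7: step = 6, active = False
After iteration 8: step = 7, active = False
Loop ends.

Final answer: False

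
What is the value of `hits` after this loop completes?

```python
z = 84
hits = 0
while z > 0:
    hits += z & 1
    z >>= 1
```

Let's trace through this code step by step.

Initialize: z = 84
Initialize: hits = 0
Entering loop: while z > 0:
After iteration 1: z = 42, hits = 0
After iteration 2: z = 21, hits = 0
After iteration 3: z = 10, hits = 1
After iteration 4: z = 5, hits = 1
After iteration 5: z = 2, hits = 2
After iteration 6: z = 1, hits = 2
After iteration 7: z = 0, hits = 3
Loop ends.

Final answer: 3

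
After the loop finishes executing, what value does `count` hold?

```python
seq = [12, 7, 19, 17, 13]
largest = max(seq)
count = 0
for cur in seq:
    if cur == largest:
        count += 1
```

Let's trace through this code step by step.

Initialize: seq = [12, 7, 19, 17, 13]
Initialize: largest = 19
Initialize: count = 0
Entering loop: for cur in seq:
After iteration 1: cur = 12, count = 0
After iteration 2: cur = 7, count = 0
After iteration 3: cur = 19, count = 1
After iteration 4: cur = 17, count = 1
After iteration 5: cur = 13, count = 1
Loop ends.

Final answer: 1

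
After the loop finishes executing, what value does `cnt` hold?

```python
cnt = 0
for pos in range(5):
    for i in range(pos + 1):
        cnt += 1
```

Let's trace through this code step by step.

Initialize: cnt = 0
Entering loop: for pos in range(5):
After iteration 1: pos = 0, cnt = 1, i = 0
After iteration 2: pos = 1, cnt = 3, i = 1
After iteration 3: pos = 2, cnt = 6, i = 2
After iteration 4: pos = 3, cnt = 10, i = 3
After iteration 5: pos = 4, cnt = 15, i = 4
Loop ends.

Final answer: 15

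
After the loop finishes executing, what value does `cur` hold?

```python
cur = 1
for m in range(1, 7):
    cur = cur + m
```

Let's trace through this code step by step.

Initialize: cur = 1
Entering loop: for m in range(1, 7):
After iteration 1: m = 1, cur = 2
After iteration 2: m = 2, cur = 4
After iteration 3: m = 3, cur = 7
After iteration 4: m = 4, cur = 11
After iteration 5: m = 5, cur = 16
After iteration 6: m = 6, cur = 22
Loop ends.

Final answer: 22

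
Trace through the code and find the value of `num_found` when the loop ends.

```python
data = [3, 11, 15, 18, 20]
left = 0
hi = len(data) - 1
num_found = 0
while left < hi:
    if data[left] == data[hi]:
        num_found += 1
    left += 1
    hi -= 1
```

Let's trace through this code step by step.

Initialize: data = [3, 11, 15, 18, 20]
Initialize: left = 0
Initialize: hi = 4
Initialize: num_found = 0
Entering loop: while left < hi:
After iteration 1: left = 1, hi = 3, num_found = 0
After iteration 2: left = 2, hi = 2, num_found = 0
Loop ends.

Final answer: 0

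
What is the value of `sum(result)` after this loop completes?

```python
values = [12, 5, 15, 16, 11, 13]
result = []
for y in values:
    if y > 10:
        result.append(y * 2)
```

Let's trace through this code step by step.

Initialize: values = [12, 5, 15, 16, 11, 13]
Initialize: result = []
Entering loop: for y in values:
After iteration 1: y = 12, result = [24]
After iteration 2: y = 5, result = [24]
After iteration 3: y = 15, result = [24, 30]
After iteration 4: y = 16, result = [24, 30, 32]
After iteration 5: y = 11, result = [24, 30, 32, 22]
After iteration 6: y = 13, result = [24, 30, 32, 22, 26]
Loop ends.
sum(result) = 134

Final answer: 134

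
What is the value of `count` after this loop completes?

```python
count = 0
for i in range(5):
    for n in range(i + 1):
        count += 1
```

Let's trace through this code step by step.

Initialize: count = 0
Entering loop: for i in range(5):
After iteration 1: i = 0, count = 1, n = 0
After iteration 2: i = 1, count = 3, n = 1
After iteration 3: i = 2, count = 6, n = 2
After iteration 4: i = 3, count = 10, n = 3
After iteration 5: i = 4, count = 15, n = 4
Loop ends.

Final answer: 15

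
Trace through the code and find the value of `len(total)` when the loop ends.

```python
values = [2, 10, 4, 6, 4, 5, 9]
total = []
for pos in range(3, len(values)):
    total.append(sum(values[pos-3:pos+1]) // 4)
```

Let's trace through this code step by step.

Initialize: values = [2, 10, 4, 6, 4, 5, 9]
Initialize: total = []
Entering loop: for pos in range(3, len(values)):
After iteration 1: pos = 3, total = [5]
After iteration 2: pos = 4, total = [5, 6]
After iteration 3: pos = 5, total = [5, 6, 4]
After iteration 4: pos = 6, total = [5, 6, 4, 6]
Loop ends.
len(total) = 4

Final answer: 4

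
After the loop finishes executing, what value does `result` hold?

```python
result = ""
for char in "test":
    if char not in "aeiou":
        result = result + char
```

Let's trace through this code step by step.

Initialize: result = ''
Entering loop: for char in "test":
After iteration 1: char = 't', result = 't'
After iteration 2: char = 'e', result = 't'
After iteration 3: char = 's', result = 'ts'
After iteration 4: char = 't', result = 'tst'
Loop ends.

Final answer: 'tst'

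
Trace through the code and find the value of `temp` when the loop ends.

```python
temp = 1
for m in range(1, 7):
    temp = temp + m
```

Let's trace through this code step by step.

Initialize: temp = 1
Entering loop: for m in range(1, 7):
After iteration 1: m = 1, temp = 2
After iteration 2: m = 2, temp = 4
After iteration 3: m = 3, temp = 7
After iteration 4: m = 4, temp = 11
After iteration 5: m = 5, temp = 16
After iteration 6: m = 6, temp = 22
Loop ends.

Final answer: 22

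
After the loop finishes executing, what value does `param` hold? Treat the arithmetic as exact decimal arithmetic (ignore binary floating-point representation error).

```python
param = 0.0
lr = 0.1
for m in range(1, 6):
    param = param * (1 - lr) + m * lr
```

Let's trace through this code step by step.

Initialize: param = 0.0
Initialize: lr = 0.1
Entering loop: for m in range(1, 6):
After iteration 1: m = 1, param = 0.1
After iteration 2: m = 2, param = 0.29
After iteration 3: m = 3, param = 0.561
After iteration 4: m = 4, param = 0.9049
After iteration 5: m = 5, param = 1.31441
Loop ends.

Final answer: 1.31441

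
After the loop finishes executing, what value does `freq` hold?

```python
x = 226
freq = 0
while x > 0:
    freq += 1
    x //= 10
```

Let's trace through this code step by step.

Initialize: x = 226
Initialize: freq = 0
Entering loop: while x > 0:
After iteration 1: x = 22, freq = 1
After iteration 2: x = 2, freq = 2
After iteration 3: x = 0, freq = 3
Loop ends.

Final answer: 3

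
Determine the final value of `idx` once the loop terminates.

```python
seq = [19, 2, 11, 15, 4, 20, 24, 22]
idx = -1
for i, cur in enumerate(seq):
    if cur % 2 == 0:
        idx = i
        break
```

Let's trace through this code step by step.

Initialize: seq = [19, 2, 11, 15, 4, 20, 24, 22]
Initialize: idx = -1
Entering loop: for i, cur in enumerate(seq):
After iteration 1: i = 0, cur = 19, idx = -1
After iteration 2: i = 1, cur = 2, idx = 1
Loop ends.

Final answer: 1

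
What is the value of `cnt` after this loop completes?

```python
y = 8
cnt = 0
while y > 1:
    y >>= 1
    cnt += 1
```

Let's trace through this code step by step.

Initialize: y = 8
Initialize: cnt = 0
Entering loop: while y > 1:
After iteration 1: y = 4, cnt = 1
After iteration 2: y = 2, cnt = 2
After iteration 3: y = 1, cnt = 3
Loop ends.

Final answer: 3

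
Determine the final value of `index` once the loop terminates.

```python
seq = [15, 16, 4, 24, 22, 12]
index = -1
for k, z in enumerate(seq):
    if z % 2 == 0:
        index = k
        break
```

Let's trace through this code step by step.

Initialize: seq = [15, 16, 4, 24, 22, 12]
Initialize: index = -1
Entering loop: for k, z in enumerate(seq):
After iteration 1: k = 0, z = 15, index = -1
After iteration 2: k = 1, z = 16, index = 1
Loop ends.

Final answer: 1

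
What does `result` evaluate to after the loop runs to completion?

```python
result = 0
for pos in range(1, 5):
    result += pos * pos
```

Let's trace through this code step by step.

Initialize: result = 0
Entering loop: for pos in range(1, 5):
After iteration 1: pos = 1, result = 1
After iteration 2: pos = 2, result = 5
After iteration 3: pos = 3, result = 14
After iteration 4: pos = 4, result = 30
Loop ends.

Final answer: 30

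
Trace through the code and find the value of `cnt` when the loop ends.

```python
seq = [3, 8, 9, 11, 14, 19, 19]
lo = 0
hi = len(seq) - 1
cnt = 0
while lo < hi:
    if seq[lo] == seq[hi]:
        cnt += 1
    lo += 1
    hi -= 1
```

Let's trace through this code step by step.

Initialize: seq = [3, 8, 9, 11, 14, 19, 19]
Initialize: lo = 0
Initialize: hi = 6
Initialize: cnt = 0
Entering loop: while lo < hi:
After iteration 1: lo = 1, hi = 5, cnt = 0
After iteration 2: lo = 2, hi = 4, cnt = 0
After iteration 3: lo = 3, hi = 3, cnt = 0
Loop ends.

Final answer: 0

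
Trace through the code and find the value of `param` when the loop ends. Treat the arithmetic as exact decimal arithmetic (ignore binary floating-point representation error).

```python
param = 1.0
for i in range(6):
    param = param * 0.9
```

Let's trace through this code step by step.

Initialize: param = 1.0
Entering loop: for i in range(6):
After iteration 1: i = 0, param = 0.9
After iteration 2: i = 1, param = 0.81
After iteration 3: i = 2, param = 0.729
After iteration 4: i = 3, param = 0.6561
After iteration 5: i = 4, param = 0.59049
After iteration 6: i = 5, param = 0.531441
Loop ends.

Final answer: 0.531441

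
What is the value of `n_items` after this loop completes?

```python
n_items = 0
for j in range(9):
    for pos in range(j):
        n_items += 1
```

Let's trace through this code step by step.

Initialize: n_items = 0
Entering loop: for j in range(9):
After iteration 1: j = 0, n_items = 0
After iteration 2: j = 1, n_items = 1, pos = 0
After iteration 3: j = 2, n_items = 3, pos = 1
After iteration 4: j = 3, n_items = 6, pos = 2
After iteration 5: j = 4, n_items = 10, pos = 3
After iteration 6: j = 5, n_items = 15, pos = 4
After iteration 7: j = 6, n_items = 21, pos = 5
After iteration 8: j = 7, n_items = 28, pos = 6
After iteration 9: j = 8, n_items = 36, pos = 7
Loop ends.

Final answer: 36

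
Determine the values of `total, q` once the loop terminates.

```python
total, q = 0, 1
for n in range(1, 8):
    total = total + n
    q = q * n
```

Let's trace through this code step by step.

Initialize: total = 0
Initialize: q = 1
Entering loop: for n in range(1, 8):
After iteration 1: n = 1, total = 1, q = 1
After iteration 2: n = 2, total = 3, q = 2
After iteration 3: n = 3, total = 6, q = 6
After iteration 4: n = 4, total = 10, q = 24
After iteration 5: n = 5, total = 15, q = 120
After iteration 6: n = 6, total = 21, q = 720
After iteration 7: n = 7, total = 28, q = 5040
Loop ends.

Final answer: 28, 5040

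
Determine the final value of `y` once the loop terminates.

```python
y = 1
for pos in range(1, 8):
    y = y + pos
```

Let's trace through this code step by step.

Initialize: y = 1
Entering loop: for pos in range(1, 8):
After iteration 1: pos = 1, y = 2
After iteration 2: pos = 2, y = 4
After iteration 3: pos = 3, y = 7
After iteration 4: pos = 4, y = 11
After iteration 5: pos = 5, y = 16
After iteration 6: pos = 6, y = 22
After iteration 7: pos = 7, y = 29
Loop ends.

Final answer: 29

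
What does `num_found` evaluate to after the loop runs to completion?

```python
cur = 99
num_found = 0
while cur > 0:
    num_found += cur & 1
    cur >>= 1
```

Let's trace through this code step by step.

Initialize: cur = 99
Initialize: num_found = 0
Entering loop: while cur > 0:
After iteration 1: cur = 49, num_found = 1
After iteration 2: cur = 24, num_found = 2
After iteration 3: cur = 12, num_found = 2
After iteration 4: cur = 6, num_found = 2
After iteration 5: cur = 3, num_found = 2
After iteration 6: cur = 1, num_found = 3
After iteration 7: cur = 0, num_found = 4
Loop ends.

Final answer: 4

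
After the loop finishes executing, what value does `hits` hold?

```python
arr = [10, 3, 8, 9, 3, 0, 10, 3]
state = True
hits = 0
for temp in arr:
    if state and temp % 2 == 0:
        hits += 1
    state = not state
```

Let's trace through this code step by step.

Initialize: arr = [10, 3, 8, 9, 3, 0, 10, 3]
Initialize: state = True
Initialize: hits = 0
Entering loop: for temp in arr:
After iteration 1: temp = 10, state = False, hits = 1
After iteration 2: temp = 3, state = True, hits = 1
After iteration 3: temp = 8, state = False, hits = 2
After iteration 4: temp = 9, state = True, hits = 2
After iteration 5: temp = 3, state = False, hits = 2
After iteration 6: temp = 0, state = True, hits = 2
After iteration 7: temp = 10, state = False, hits = 3
After iteration 8: temp = 3, state = True, hits = 3
Loop ends.

Final answer: 3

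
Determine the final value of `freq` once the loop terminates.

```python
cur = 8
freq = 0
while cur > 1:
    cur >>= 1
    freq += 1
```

Let's trace through this code step by step.

Initialize: cur = 8
Initialize: freq = 0
Entering loop: while cur > 1:
After iteration 1: cur = 4, freq = 1
After iteration 2: cur = 2, freq = 2
After iteration 3: cur = 1, freq = 3
Loop ends.

Final answer: 3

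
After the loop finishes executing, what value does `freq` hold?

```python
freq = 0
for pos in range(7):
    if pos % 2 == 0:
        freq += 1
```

Let's trace through this code step by step.

Initialize: freq = 0
Entering loop: for pos in range(7):
After iteration 1: pos = 0, freq = 1
After iteration 2: pos = 1, freq = 1
After iteration 3: pos = 2, freq = 2
After iteration 4: pos = 3, freq = 2
After iteration 5: pos = 4, freq = 3
After iteration 6: pos = 5, freq = 3
After iteration 7: pos = 6, freq = 4
Loop ends.

Final answer: 4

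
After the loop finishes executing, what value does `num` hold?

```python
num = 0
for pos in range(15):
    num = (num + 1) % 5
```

Let's trace through this code step by step.

Initialize: num = 0
Entering loop: for pos in range(15):
After iteration 1: pos = 0, num = 1
After iteration 2: pos = 1, num = 2
After iteration 3: pos = 2, num = 3
After iteration 4: pos = 3, num = 4
After iteration 5: pos = 4, num = 0
After iteration 6: pos = 5, num = 1
After iteration 7: pos = 6, num = 2
After iteration 8: pos = 7, num = 3
After iteration 9: pos = 8, num = 4
After iteration 10: pos = 9, num = 0
After iteration 11: pos = 10, num = 1
After iteration 12: pos = 11, num = 2
After iteration 13: pos = 12, num = 3
After iteration 14: pos = 13, num = 4
After iteration 15: pos = 14, num = 0
Loop ends.

Final answer: 0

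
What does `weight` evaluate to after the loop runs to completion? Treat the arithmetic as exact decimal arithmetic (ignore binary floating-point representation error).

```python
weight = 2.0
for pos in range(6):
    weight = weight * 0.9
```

Let's trace through this code step by step.

Initialize: weight = 2.0
Entering loop: for pos in range(6):
After iteration 1: pos = 0, weight = 1.8
After iteration 2: pos = 1, weight = 1.62
After iteration 3: pos = 2, weight = 1.458
After iteration 4: pos = 3, weight = 1.3122
After iteration 5: pos = 4, weight = 1.18098
After iteration 6: pos = 5, weight = 1.062882
Loop ends.

Final answer: 1.062882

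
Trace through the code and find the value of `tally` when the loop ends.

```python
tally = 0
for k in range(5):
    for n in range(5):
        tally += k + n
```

Let's trace through this code step by step.

Initialize: tally = 0
Entering loop: for k in range(5):
After iteration 1: k = 0, tally = 10
After iteration 2: k = 1, tally = 25
After iteration 3: k = 2, tally = 45
After iteration 4: k = 3, tally = 70
After iteration 5: k = 4, tally = 100
Loop ends.

Final answer: 100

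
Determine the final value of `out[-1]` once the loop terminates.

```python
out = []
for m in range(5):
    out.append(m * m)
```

Let's trace through this code step by step.

Initialize: out = []
Entering loop: for m in range(5):
After iteration 1: m = 0, out = [0]
After iteration 2: m = 1, out = [0, 1]
After iteration 3: m = 2, out = [0, 1, 4]
After iteration 4: m = 3, out = [0, 1, 4, 9]
After iteration 5: m = 4, out = [0, 1, 4, 9, 16]
Loop ends.
out[-1] = 16

Final answer: 16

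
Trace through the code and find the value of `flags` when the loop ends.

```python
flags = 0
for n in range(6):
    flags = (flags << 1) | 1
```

Let's trace through this code step by step.

Initialize: flags = 0
Entering loop: for n in range(6):
After iteration 1: n = 0, flags = 1
After iteration 2: n = 1, flags = 3
After iteration 3: n = 2, flags = 7
After iteration 4: n = 3, flags = 15
After iteration 5: n = 4, flags = 31
After iteration 6: n = 5, flags = 63
Loop ends.

Final answer: 63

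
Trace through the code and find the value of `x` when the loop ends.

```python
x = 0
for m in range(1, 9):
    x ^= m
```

Let's trace through this code step by step.

Initialize: x = 0
Entering loop: for m in range(1, 9):
After iteration 1: m = 1, x = 1
After iteration 2: m = 2, x = 3
After iteration 3: m = 3, x = 0
After iteration 4: m = 4, x = 4
After iteration 5: m = 5, x = 1
After iteration 6: m = 6, x = 7
After iteration 7: m = 7, x = 0
After iteration 8: m = 8, x = 8
Loop ends.

Final answer: 8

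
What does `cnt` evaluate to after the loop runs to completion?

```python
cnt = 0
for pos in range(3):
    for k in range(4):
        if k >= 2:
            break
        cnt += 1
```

Let's trace through this code step by step.

Initialize: cnt = 0
Entering loop: for pos in range(3):
After iteration 1: pos = 0, cnt = 2
After iteration 2: pos = 1, cnt = 4
After iteration 3: pos = 2, cnt = 6
Loop ends.

Final answer: 6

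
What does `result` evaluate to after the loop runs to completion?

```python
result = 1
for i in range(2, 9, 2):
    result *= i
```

Let's trace through this code step by step.

Initialize: result = 1
Entering loop: for i in range(2, 9, 2):
After iteration 1: i = 2, result = 2
After iteration 2: i = 4, result = 8
After iteration 3: i = 6, result = 48
After iteration 4: i = 8, result = 384
Loop ends.

Final answer: 384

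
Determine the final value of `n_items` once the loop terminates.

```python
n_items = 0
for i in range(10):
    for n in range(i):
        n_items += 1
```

Let's trace through this code step by step.

Initialize: n_items = 0
Entering loop: for i in range(10):
After iteration 1: i = 0, n_items = 0
After iteration 2: i = 1, n_items = 1, n = 0
After iteration 3: i = 2, n_items = 3, n = 1
After iteration 4: i = 3, n_items = 6, n = 2
After iteration 5: i = 4, n_items = 10, n = 3
After iteration 6: i = 5, n_items = 15, n = 4
After iteration 7: i = 6, n_items = 21, n = 5
After iteration 8: i = 7, n_items = 28, n = 6
After iteration 9: i = 8, n_items = 36, n = 7
After iteration 10: i = 9, n_items = 45, n = 8
Loop ends.

Final answer: 45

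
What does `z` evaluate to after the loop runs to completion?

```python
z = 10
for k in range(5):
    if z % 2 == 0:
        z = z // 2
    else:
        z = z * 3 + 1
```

Let's trace through this code step by step.

Initialize: z = 10
Entering loop: for k in range(5):
After iteration 1: k = 0, z = 5
After iteration 2: k = 1, z = 16
After iteration 3: k = 2, z = 8
After iteration 4: k = 3, z = 4
After iteration 5: k = 4, z = 2
Loop ends.

Final answer: 2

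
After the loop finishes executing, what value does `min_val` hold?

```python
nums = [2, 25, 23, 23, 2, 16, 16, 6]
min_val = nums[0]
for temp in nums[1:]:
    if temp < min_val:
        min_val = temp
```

Let's trace through this code step by step.

Initialize: nums = [2, 25, 23, 23, 2, 16, 16, 6]
Initialize: min_val = 2
Entering loop: for temp in nums[1:]:
After iteration 1: temp = 25, min_val = 2
After iteration 2: temp = 23, min_val = 2
After iteration 3: temp = 23, min_val = 2
After iteration 4: temp = 2, min_val = 2
After iteration 5: temp = 16, min_val = 2
After iteration 6: temp = 16, min_val = 2
After iteration 7: temp = 6, min_val = 2
Loop ends.

Final answer: 2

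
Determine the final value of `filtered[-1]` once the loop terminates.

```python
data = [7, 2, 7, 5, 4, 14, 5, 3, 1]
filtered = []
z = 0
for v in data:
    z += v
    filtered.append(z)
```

Let's trace through this code step by step.

Initialize: data = [7, 2, 7, 5, 4, 14, 5, 3, 1]
Initialize: filtered = []
Initialize: z = 0
Entering loop: for v in data:
After iteration 1: v = 7, filtered = [7], z = 7
After iteration 2: v = 2, filtered = [7, 9], z = 9
After iteration 3: v = 7, filtered = [7, 9, 16], z = 16
After iteration 4: v = 5, filtered = [7, 9, 16, 21], z = 21
After iteration 5: v = 4, filtered = [7, 9, 16, 21, 25], z = 25
After iteration 6: v = 14, filtered = [7, 9, 16, 21, 25, 39], z = 39
After iteration 7: v = 5, filtered = [7, 9, 16, 21, 25, 39, 44], z = 44
After iteration 8: v = 3, filtered = [7, 9, 16, 21, 25, 39, 44, 47], z = 47
After iteration 9: v = 1, filtered = [7, 9, 16, 21, 25, 39, 44, 47, 48], z = 48
Loop ends.
filtered[-1] = 48

Final answer: 48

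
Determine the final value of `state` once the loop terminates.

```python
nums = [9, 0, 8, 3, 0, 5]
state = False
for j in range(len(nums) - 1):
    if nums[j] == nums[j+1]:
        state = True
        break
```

Let's trace through this code step by step.

Initialize: nums = [9, 0, 8, 3, 0, 5]
Initialize: state = False
Entering loop: for j in range(len(nums) - 1):
After iteration 1: j = 0, state = False
After iteration 2: j = 1, state = False
After iteration 3: j = 2, state = False
After iteration 4: j = 3, state = False
After iteration 5: j = 4, state = False
Loop ends.

Final answer: False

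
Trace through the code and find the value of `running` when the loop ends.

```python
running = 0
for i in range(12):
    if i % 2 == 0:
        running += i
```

Let's trace through this code step by step.

Initialize: running = 0
Entering loop: for i in range(12):
After iteration 1: i = 0, running = 0
After iteration 2: i = 1, running = 0
After iteration 3: i = 2, running = 2
After iteration 4: i = 3, running = 2
After iteration 5: i = 4, running = 6
After iteration 6: i = 5, running = 6
After iteration 7: i = 6, running = 12
After iteration 8: i = 7, running = 12
After iteration 9: i = 8, running = 20
After iteration 10: i = 9, running = 20
After iteration 11: i = 10, running = 30
After iteration 12: i = 11, running = 30
Loop ends.

Final answer: 30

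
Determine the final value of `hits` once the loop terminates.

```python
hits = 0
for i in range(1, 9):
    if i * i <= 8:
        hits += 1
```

Let's trace through this code step by step.

Initialize: hits = 0
Entering loop: for i in range(1, 9):
After iteration 1: i = 1, hits = 1
After iteration 2: i = 2, hits = 2
After iteration 3: i = 3, hits = 2
After iteration 4: i = 4, hits = 2
After iteration 5: i = 5, hits = 2
After iteration 6: i = 6, hits = 2
After iteration 7: i = 7, hits = 2
After iteration 8: i = 8, hits = 2
Loop ends.

Final answer: 2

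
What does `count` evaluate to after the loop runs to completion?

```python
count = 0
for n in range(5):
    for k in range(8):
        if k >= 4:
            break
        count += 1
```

Let's trace through this code step by step.

Initialize: count = 0
Entering loop: for n in range(5):
After iteration 1: n = 0, count = 4
After iteration 2: n = 1, count = 8
After iteration 3: n = 2, count = 12
After iteration 4: n = 3, count = 16
After iteration 5: n = 4, count = 20
Loop ends.

Final answer: 20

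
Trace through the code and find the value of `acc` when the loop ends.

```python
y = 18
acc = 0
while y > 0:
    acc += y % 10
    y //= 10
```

Let's trace through this code step by step.

Initialize: y = 18
Initialize: acc = 0
Entering loop: while y > 0:
After iteration 1: y = 1, acc = 8
After iteration 2: y = 0, acc = 9
Loop ends.

Final answer: 9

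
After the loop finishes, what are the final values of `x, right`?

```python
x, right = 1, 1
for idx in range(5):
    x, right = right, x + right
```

Let's trace through this code step by step.

Initialize: x = 1
Initialize: right = 1
Entering loop: for idx in range(5):
After iteration 1: idx = 0, x = 1, right = 2
After iteration 2: idx = 1, x = 2, right = 3
After iteration 3: idx = 2, x = 3, right = 5
After iteration 4: idx = 3, x = 5, right = 8
After iteration 5: idx = 4, x = 8, right = 13
Loop ends.

Final answer: 8, 13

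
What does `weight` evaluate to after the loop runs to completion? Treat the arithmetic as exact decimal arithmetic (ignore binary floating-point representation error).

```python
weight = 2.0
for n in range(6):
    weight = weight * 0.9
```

Let's trace through this code step by step.

Initialize: weight = 2.0
Entering loop: for n in range(6):
After iteration 1: n = 0, weight = 1.8
After iteration 2: n = 1, weight = 1.62
After iteration 3: n = 2, weight = 1.458
After iteration 4: n = 3, weight = 1.3122
After iteration 5: n = 4, weight = 1.18098
After iteration 6: n = 5, weight = 1.062882
Loop ends.

Final answer: 1.062882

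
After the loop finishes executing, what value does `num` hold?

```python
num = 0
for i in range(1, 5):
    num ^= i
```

Let's trace through this code step by step.

Initialize: num = 0
Entering loop: for i in range(1, 5):
After iteration 1: i = 1, num = 1
After iteration 2: i = 2, num = 3
After iteration 3: i = 3, num = 0
After iteration 4: i = 4, num = 4
Loop ends.

Final answer: 4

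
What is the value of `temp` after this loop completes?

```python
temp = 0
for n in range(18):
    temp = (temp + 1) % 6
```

Let's trace through this code step by step.

Initialize: temp = 0
Entering loop: for n in range(18):
After iteration 1: n = 0, temp = 1
After iteration 2: n = 1, temp = 2
After iteration 3: n = 2, temp = 3
After iteration 4: n = 3, temp = 4
After iteration 5: n = 4, temp = 5
After iteration 6: n = 5, temp = 0
After iteration 7: n = 6, temp = 1
After iteration 8: n = 7, temp = 2
After iteration 9: n = 8, temp = 3
After iteration 10: n = 9, temp = 4
After iteration 11: n = 10, temp = 5
After iteration 12: n = 11, temp = 0
After iteration 13: n = 12, temp = 1
After iteration 14: n = 13, temp = 2
After iteration 15: n = 14, temp = 3
After iteration 16: n = 15, temp = 4
After iteration 17: n = 16, temp = 5
After iteration 18: n = 17, temp = 0
Loop ends.

Final answer: 0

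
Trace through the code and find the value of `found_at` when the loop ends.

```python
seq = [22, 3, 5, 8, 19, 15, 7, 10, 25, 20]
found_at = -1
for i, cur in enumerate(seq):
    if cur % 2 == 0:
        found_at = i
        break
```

Let's trace through this code step by step.

Initialize: seq = [22, 3, 5, 8, 19, 15, 7, 10, 25, 20]
Initialize: found_at = -1
Entering loop: for i, cur in enumerate(seq):
After iteration 1: i = 0, cur = 22, found_at = 0
Loop ends.

Final answer: 0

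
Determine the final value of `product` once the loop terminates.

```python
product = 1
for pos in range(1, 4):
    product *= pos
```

Let's trace through this code step by step.

Initialize: product = 1
Entering loop: for pos in range(1, 4):
After iteration 1: pos = 1, product = 1
After iteration 2: pos = 2, product = 2
After iteration 3: pos = 3, product = 6
Loop ends.

Final answer: 6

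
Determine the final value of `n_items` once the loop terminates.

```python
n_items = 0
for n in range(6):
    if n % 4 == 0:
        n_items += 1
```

Let's trace through this code step by step.

Initialize: n_items = 0
Entering loop: for n in range(6):
After iteration 1: n = 0, n_items = 1
After iteration 2: n = 1, n_items = 1
After iteration 3: n = 2, n_items = 1
After iteration 4: n = 3, n_items = 1
After iteration 5: n = 4, n_items = 2
After iteration 6: n = 5, n_items = 2
Loop ends.

Final answer: 2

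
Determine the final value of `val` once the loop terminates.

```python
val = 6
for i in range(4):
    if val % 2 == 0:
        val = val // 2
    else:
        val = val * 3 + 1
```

Let's trace through this code step by step.

Initialize: val = 6
Entering loop: for i in range(4):
After iteration 1: i = 0, val = 3
After iteration 2: i = 1, val = 10
After iteration 3: i = 2, val = 5
After iteration 4: i = 3, val = 16
Loop ends.

Final answer: 16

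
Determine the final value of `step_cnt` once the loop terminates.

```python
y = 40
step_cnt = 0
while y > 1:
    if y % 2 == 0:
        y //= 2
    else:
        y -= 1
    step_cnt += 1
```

Let's trace through this code step by step.

Initialize: y = 40
Initialize: step_cnt = 0
Entering loop: while y > 1:
After iteration 1: y = 20, step_cnt = 1
After iteration 2: y = 10, step_cnt = 2
After iteration 3: y = 5, step_cnt = 3
After iteration 4: y = 4, step_cnt = 4
After iteration 5: y = 2, step_cnt = 5
After iteration 6: y = 1, step_cnt = 6
Loop ends.

Final answer: 6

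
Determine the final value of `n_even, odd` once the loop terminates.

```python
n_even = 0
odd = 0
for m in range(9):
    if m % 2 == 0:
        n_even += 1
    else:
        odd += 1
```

Let's trace through this code step by step.

Initialize: n_even = 0
Initialize: odd = 0
Entering loop: for m in range(9):
After iteration 1: m = 0, n_even = 1, odd = 0
After iteration 2: m = 1, n_even = 1, odd = 1
After iteration 3: m = 2, n_even = 2, odd = 1
After iteration 4: m = 3, n_even = 2, odd = 2
After iteration 5: m = 4, n_even = 3, odd = 2
After iteration 6: m = 5, n_even = 3, odd = 3
After iteration 7: m = 6, n_even = 4, odd = 3
After iteration 8: m = 7, n_even = 4, odd = 4
After iteration 9: m = 8, n_even = 5, odd = 4
Loop ends.

Final answer: 5, 4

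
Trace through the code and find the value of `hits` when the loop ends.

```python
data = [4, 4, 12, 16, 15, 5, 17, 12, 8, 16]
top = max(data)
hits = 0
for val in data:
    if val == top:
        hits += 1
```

Let's trace through this code step by step.

Initialize: data = [4, 4, 12, 16, 15, 5, 17, 12, 8, 16]
Initialize: top = 17
Initialize: hits = 0
Entering loop: for val in data:
After iteration 1: val = 4, hits = 0
After iteration 2: val = 4, hits = 0
After iteration 3: val = 12, hits = 0
After iteration 4: val = 16, hits = 0
After iteration 5: val = 15, hits = 0
After iteration 6: val = 5, hits = 0
After iteration 7: val = 17, hits = 1
After iteration 8: val = 12, hits = 1
After iteration 9: val = 8, hits = 1
After iteration 10: val = 16, hits = 1
Loop ends.

Final answer: 1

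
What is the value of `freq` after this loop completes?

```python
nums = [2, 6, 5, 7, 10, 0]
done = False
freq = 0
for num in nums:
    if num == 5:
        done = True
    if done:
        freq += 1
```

Let's trace through this code step by step.

Initialize: nums = [2, 6, 5, 7, 10, 0]
Initialize: done = False
Initialize: freq = 0
Entering loop: for num in nums:
After iteration 1: num = 2, done = False, freq = 0
After iteration 2: num = 6, done = False, freq = 0
After iteration 3: num = 5, done = True, freq = 1
After iteration 4: num = 7, done = True, freq = 2
After iteration 5: num = 10, done = True, freq = 3
After iteration 6: num = 0, done = True, freq = 4
Loop ends.

Final answer: 4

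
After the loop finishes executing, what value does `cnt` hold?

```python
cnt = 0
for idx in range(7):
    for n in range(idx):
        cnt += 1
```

Let's trace through this code step by step.

Initialize: cnt = 0
Entering loop: for idx in range(7):
After iteration 1: idx = 0, cnt = 0
After iteration 2: idx = 1, cnt = 1, n = 0
After iteration 3: idx = 2, cnt = 3, n = 1
After iteration 4: idx = 3, cnt = 6, n = 2
After iteration 5: idx = 4, cnt = 10, n = 3
After iteration 6: idx = 5, cnt = 15, n = 4
After iteration 7: idx = 6, cnt = 21, n = 5
Loop ends.

Final answer: 21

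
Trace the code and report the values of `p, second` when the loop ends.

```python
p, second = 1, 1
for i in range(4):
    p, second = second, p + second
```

Let's trace through this code step by step.

Initialize: p = 1
Initialize: second = 1
Entering loop: for i in range(4):
After iteration 1: i = 0, p = 1, second = 2
After iteration 2: i = 1, p = 2, second = 3
After iteration 3: i = 2, p = 3, second = 5
After iteration 4: i = 3, p = 5, second = 8
Loop ends.

Final answer: 5, 8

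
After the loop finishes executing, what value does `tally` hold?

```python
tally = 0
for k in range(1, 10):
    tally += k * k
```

Let's trace through this code step by step.

Initialize: tally = 0
Entering loop: for k in range(1, 10):
After iteration 1: k = 1, tally = 1
After iteration 2: k = 2, tally = 5
After iteration 3: k = 3, tally = 14
After iteration 4: k = 4, tally = 30
After iteration 5: k = 5, tally = 55
After iteration 6: k = 6, tally = 91
After iteration 7: k = 7, tally = 140
After iteration 8: k = 8, tally = 204
After iteration 9: k = 9, tally = 285
Loop ends.

Final answer: 285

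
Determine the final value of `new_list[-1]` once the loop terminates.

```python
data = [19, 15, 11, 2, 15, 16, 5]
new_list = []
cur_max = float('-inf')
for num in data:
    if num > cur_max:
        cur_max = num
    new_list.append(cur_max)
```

Let's trace through this code step by step.

Initialize: data = [19, 15, 11, 2, 15, 16, 5]
Initialize: new_list = []
Initialize: cur_max = -inf
Entering loop: for num in data:
After iteration 1: num = 19, new_list = [19], cur_max = 19
After iteration 2: num = 15, new_list = [19, 19], cur_max = 19
After iteration 3: num = 11, new_list = [19, 19, 19], cur_max = 19
After iteration 4: num = 2, new_list = [19, 19, 19, 19], cur_max = 19
After iteration 5: num = 15, new_list = [19, 19, 19, 19, 19], cur_max = 19
After iteration 6: num = 16, new_list = [19, 19, 19, 19, 19, 19], cur_max = 19
After iteration 7: num = 5, new_list = [19, 19, 19, 19, 19, 19, 19], cur_max = 19
Loop ends.
new_list[-1] = 19

Final answer: 19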